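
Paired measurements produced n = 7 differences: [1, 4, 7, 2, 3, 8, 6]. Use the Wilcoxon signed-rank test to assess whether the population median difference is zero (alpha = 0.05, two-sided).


Step 1: Drop any zero differences (none here) and take |d_i|.
|d| = [1, 4, 7, 2, 3, 8, 6]
Step 2: Midrank |d_i| (ties get averaged ranks).
ranks: |1|->1, |4|->4, |7|->6, |2|->2, |3|->3, |8|->7, |6|->5
Step 3: Attach original signs; sum ranks with positive sign and with negative sign.
W+ = 1 + 4 + 6 + 2 + 3 + 7 + 5 = 28
W- = 0 = 0
(Check: W+ + W- = 28 should equal n(n+1)/2 = 28.)
Step 4: Test statistic W = min(W+, W-) = 0.
Step 5: No ties, so the exact null distribution over the 2^7 = 128 sign assignments gives the two-sided p-value = 0.015625.
Step 6: alpha = 0.05. reject H0.

W+ = 28, W- = 0, W = min = 0, p = 0.015625, reject H0.


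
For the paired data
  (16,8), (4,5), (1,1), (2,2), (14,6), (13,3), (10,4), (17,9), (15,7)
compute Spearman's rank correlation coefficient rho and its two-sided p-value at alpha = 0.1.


Step 1: Rank x and y separately (midranks; no ties here).
rank(x): 16->8, 4->3, 1->1, 2->2, 14->6, 13->5, 10->4, 17->9, 15->7
rank(y): 8->8, 5->5, 1->1, 2->2, 6->6, 3->3, 4->4, 9->9, 7->7
Step 2: d_i = R_x(i) - R_y(i); compute d_i^2.
  (8-8)^2=0, (3-5)^2=4, (1-1)^2=0, (2-2)^2=0, (6-6)^2=0, (5-3)^2=4, (4-4)^2=0, (9-9)^2=0, (7-7)^2=0
sum(d^2) = 8.
Step 3: rho = 1 - 6*8 / (9*(9^2 - 1)) = 1 - 48/720 = 0.933333.
Step 4: Under H0, t = rho * sqrt((n-2)/(1-rho^2)) = 6.8783 ~ t(7).
Step 5: Two-sided p-value from the t-distribution with 7 df = 0.000236.
Step 6: alpha = 0.1. reject H0.

rho = 0.9333, p = 0.000236, reject H0 at alpha = 0.1.


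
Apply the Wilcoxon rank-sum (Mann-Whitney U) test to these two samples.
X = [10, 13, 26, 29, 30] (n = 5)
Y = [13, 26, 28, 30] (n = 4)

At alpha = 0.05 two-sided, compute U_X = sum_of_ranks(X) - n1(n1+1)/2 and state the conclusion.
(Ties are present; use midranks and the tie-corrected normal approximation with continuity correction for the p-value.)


Step 1: Combine and sort all 9 observations; assign midranks.
sorted (value, group): (10,X), (13,X), (13,Y), (26,X), (26,Y), (28,Y), (29,X), (30,X), (30,Y)
ranks: 10->1, 13->2.5, 13->2.5, 26->4.5, 26->4.5, 28->6, 29->7, 30->8.5, 30->8.5
Step 2: Rank sum for X: R1 = 1 + 2.5 + 4.5 + 7 + 8.5 = 23.5.
Step 3: U_X = R1 - n1(n1+1)/2 = 23.5 - 5*6/2 = 23.5 - 15 = 8.5.
       U_Y = n1*n2 - U_X = 20 - 8.5 = 11.5.
Step 4: Ties are present, so use the tie-corrected normal approximation (with continuity correction) for the p-value.
Step 5: p-value = 0.804081; compare to alpha = 0.05. fail to reject H0.

U_X = 8.5, p = 0.804081, fail to reject H0 at alpha = 0.05.


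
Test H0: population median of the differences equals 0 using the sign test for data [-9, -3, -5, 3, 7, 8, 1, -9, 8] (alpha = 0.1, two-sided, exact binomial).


Step 1: Discard zero differences. Original n = 9; n_eff = number of nonzero differences = 9.
Nonzero differences (with sign): -9, -3, -5, +3, +7, +8, +1, -9, +8
Step 2: Count signs: positive = 5, negative = 4.
Step 3: Under H0: P(positive) = 0.5, so the number of positives S ~ Bin(9, 0.5).
Step 4: Two-sided exact p-value = sum of Bin(9,0.5) probabilities at or below the observed probability = 1.000000.
Step 5: alpha = 0.1. fail to reject H0.

n_eff = 9, pos = 5, neg = 4, p = 1.000000, fail to reject H0.


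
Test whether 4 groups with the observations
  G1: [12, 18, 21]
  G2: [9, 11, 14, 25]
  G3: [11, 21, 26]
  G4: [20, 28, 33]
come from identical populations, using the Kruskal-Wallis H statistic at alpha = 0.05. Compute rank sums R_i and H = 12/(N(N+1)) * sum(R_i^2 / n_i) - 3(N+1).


Step 1: Combine all N = 13 observations and assign midranks.
sorted (value, group, rank): (9,G2,1), (11,G2,2.5), (11,G3,2.5), (12,G1,4), (14,G2,5), (18,G1,6), (20,G4,7), (21,G1,8.5), (21,G3,8.5), (25,G2,10), (26,G3,11), (28,G4,12), (33,G4,13)
Step 2: Sum ranks within each group.
R_1 = 18.5 (n_1 = 3)
R_2 = 18.5 (n_2 = 4)
R_3 = 22 (n_3 = 3)
R_4 = 32 (n_4 = 3)
Step 3: H = 12/(N(N+1)) * sum(R_i^2/n_i) - 3(N+1)
     = 12/(13*14) * (18.5^2/3 + 18.5^2/4 + 22^2/3 + 32^2/3) - 3*14
     = 0.065934 * 702.312 - 42
     = 4.306319.
Step 4: Ties present; correction factor C = 1 - 12/(13^3 - 13) = 0.994505. Corrected H = 4.306319 / 0.994505 = 4.330110.
Step 5: Under H0, H ~ chi^2(3); p-value = 0.227954.
Step 6: alpha = 0.05. fail to reject H0.

H = 4.3301, df = 3, p = 0.227954, fail to reject H0.


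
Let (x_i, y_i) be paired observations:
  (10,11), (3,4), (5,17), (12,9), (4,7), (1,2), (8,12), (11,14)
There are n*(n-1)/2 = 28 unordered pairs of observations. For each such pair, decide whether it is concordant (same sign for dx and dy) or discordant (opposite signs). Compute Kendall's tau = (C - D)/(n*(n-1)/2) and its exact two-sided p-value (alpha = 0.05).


Step 1: Enumerate the 28 unordered pairs (i,j) with i<j and classify each by sign(x_j-x_i) * sign(y_j-y_i).
  (1,2):dx=-7,dy=-7->C; (1,3):dx=-5,dy=+6->D; (1,4):dx=+2,dy=-2->D; (1,5):dx=-6,dy=-4->C
  (1,6):dx=-9,dy=-9->C; (1,7):dx=-2,dy=+1->D; (1,8):dx=+1,dy=+3->C; (2,3):dx=+2,dy=+13->C
  (2,4):dx=+9,dy=+5->C; (2,5):dx=+1,dy=+3->C; (2,6):dx=-2,dy=-2->C; (2,7):dx=+5,dy=+8->C
  (2,8):dx=+8,dy=+10->C; (3,4):dx=+7,dy=-8->D; (3,5):dx=-1,dy=-10->C; (3,6):dx=-4,dy=-15->C
  (3,7):dx=+3,dy=-5->D; (3,8):dx=+6,dy=-3->D; (4,5):dx=-8,dy=-2->C; (4,6):dx=-11,dy=-7->C
  (4,7):dx=-4,dy=+3->D; (4,8):dx=-1,dy=+5->D; (5,6):dx=-3,dy=-5->C; (5,7):dx=+4,dy=+5->C
  (5,8):dx=+7,dy=+7->C; (6,7):dx=+7,dy=+10->C; (6,8):dx=+10,dy=+12->C; (7,8):dx=+3,dy=+2->C
Step 2: C = 20, D = 8, total pairs = 28.
Step 3: tau = (C - D)/(n(n-1)/2) = (20 - 8)/28 = 0.428571.
Step 4: Exact two-sided p-value (enumerate n! = 40320 permutations of y under H0): p = 0.178869.
Step 5: alpha = 0.05. fail to reject H0.

tau_b = 0.4286 (C=20, D=8), p = 0.178869, fail to reject H0.


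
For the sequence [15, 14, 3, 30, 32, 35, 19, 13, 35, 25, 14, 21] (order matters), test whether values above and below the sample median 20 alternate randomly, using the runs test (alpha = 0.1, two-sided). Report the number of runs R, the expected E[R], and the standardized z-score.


Step 1: Compute median = 20; label A = above, B = below.
Labels in order: BBBAAABBAABA  (n_A = 6, n_B = 6)
Step 2: Count runs R = 6.
Step 3: Under H0 (random ordering), E[R] = 2*n_A*n_B/(n_A+n_B) + 1 = 2*6*6/12 + 1 = 7.0000.
        Var[R] = 2*n_A*n_B*(2*n_A*n_B - n_A - n_B) / ((n_A+n_B)^2 * (n_A+n_B-1)) = 4320/1584 = 2.7273.
        SD[R] = 1.6514.
Step 4: Continuity-corrected z = (R + 0.5 - E[R]) / SD[R] = (6 + 0.5 - 7.0000) / 1.6514 = -0.3028.
Step 5: Two-sided p-value via normal approximation = 2*(1 - Phi(|z|)) = 0.762069.
Step 6: alpha = 0.1. fail to reject H0.

R = 6, z = -0.3028, p = 0.762069, fail to reject H0.


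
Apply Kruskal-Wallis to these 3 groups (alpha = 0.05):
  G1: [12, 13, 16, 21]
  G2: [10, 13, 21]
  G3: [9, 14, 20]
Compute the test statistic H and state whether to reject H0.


Step 1: Combine all N = 10 observations and assign midranks.
sorted (value, group, rank): (9,G3,1), (10,G2,2), (12,G1,3), (13,G1,4.5), (13,G2,4.5), (14,G3,6), (16,G1,7), (20,G3,8), (21,G1,9.5), (21,G2,9.5)
Step 2: Sum ranks within each group.
R_1 = 24 (n_1 = 4)
R_2 = 16 (n_2 = 3)
R_3 = 15 (n_3 = 3)
Step 3: H = 12/(N(N+1)) * sum(R_i^2/n_i) - 3(N+1)
     = 12/(10*11) * (24^2/4 + 16^2/3 + 15^2/3) - 3*11
     = 0.109091 * 304.333 - 33
     = 0.200000.
Step 4: Ties present; correction factor C = 1 - 12/(10^3 - 10) = 0.987879. Corrected H = 0.200000 / 0.987879 = 0.202454.
Step 5: Under H0, H ~ chi^2(2); p-value = 0.903728.
Step 6: alpha = 0.05. fail to reject H0.

H = 0.2025, df = 2, p = 0.903728, fail to reject H0.


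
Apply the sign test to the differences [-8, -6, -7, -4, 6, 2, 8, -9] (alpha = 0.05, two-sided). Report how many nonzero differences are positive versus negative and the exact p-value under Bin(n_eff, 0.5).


Step 1: Discard zero differences. Original n = 8; n_eff = number of nonzero differences = 8.
Nonzero differences (with sign): -8, -6, -7, -4, +6, +2, +8, -9
Step 2: Count signs: positive = 3, negative = 5.
Step 3: Under H0: P(positive) = 0.5, so the number of positives S ~ Bin(8, 0.5).
Step 4: Two-sided exact p-value = sum of Bin(8,0.5) probabilities at or below the observed probability = 0.726562.
Step 5: alpha = 0.05. fail to reject H0.

n_eff = 8, pos = 3, neg = 5, p = 0.726562, fail to reject H0.


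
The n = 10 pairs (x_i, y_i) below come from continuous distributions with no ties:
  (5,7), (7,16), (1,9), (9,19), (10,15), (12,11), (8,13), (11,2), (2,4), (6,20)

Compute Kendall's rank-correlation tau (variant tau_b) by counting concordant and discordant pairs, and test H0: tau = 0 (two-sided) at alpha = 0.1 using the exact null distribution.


Step 1: Enumerate the 45 unordered pairs (i,j) with i<j and classify each by sign(x_j-x_i) * sign(y_j-y_i).
  (1,2):dx=+2,dy=+9->C; (1,3):dx=-4,dy=+2->D; (1,4):dx=+4,dy=+12->C; (1,5):dx=+5,dy=+8->C
  (1,6):dx=+7,dy=+4->C; (1,7):dx=+3,dy=+6->C; (1,8):dx=+6,dy=-5->D; (1,9):dx=-3,dy=-3->C
  (1,10):dx=+1,dy=+13->C; (2,3):dx=-6,dy=-7->C; (2,4):dx=+2,dy=+3->C; (2,5):dx=+3,dy=-1->D
  (2,6):dx=+5,dy=-5->D; (2,7):dx=+1,dy=-3->D; (2,8):dx=+4,dy=-14->D; (2,9):dx=-5,dy=-12->C
  (2,10):dx=-1,dy=+4->D; (3,4):dx=+8,dy=+10->C; (3,5):dx=+9,dy=+6->C; (3,6):dx=+11,dy=+2->C
  (3,7):dx=+7,dy=+4->C; (3,8):dx=+10,dy=-7->D; (3,9):dx=+1,dy=-5->D; (3,10):dx=+5,dy=+11->C
  (4,5):dx=+1,dy=-4->D; (4,6):dx=+3,dy=-8->D; (4,7):dx=-1,dy=-6->C; (4,8):dx=+2,dy=-17->D
  (4,9):dx=-7,dy=-15->C; (4,10):dx=-3,dy=+1->D; (5,6):dx=+2,dy=-4->D; (5,7):dx=-2,dy=-2->C
  (5,8):dx=+1,dy=-13->D; (5,9):dx=-8,dy=-11->C; (5,10):dx=-4,dy=+5->D; (6,7):dx=-4,dy=+2->D
  (6,8):dx=-1,dy=-9->C; (6,9):dx=-10,dy=-7->C; (6,10):dx=-6,dy=+9->D; (7,8):dx=+3,dy=-11->D
  (7,9):dx=-6,dy=-9->C; (7,10):dx=-2,dy=+7->D; (8,9):dx=-9,dy=+2->D; (8,10):dx=-5,dy=+18->D
  (9,10):dx=+4,dy=+16->C
Step 2: C = 23, D = 22, total pairs = 45.
Step 3: tau = (C - D)/(n(n-1)/2) = (23 - 22)/45 = 0.022222.
Step 4: Exact two-sided p-value (enumerate n! = 3628800 permutations of y under H0): p = 1.000000.
Step 5: alpha = 0.1. fail to reject H0.

tau_b = 0.0222 (C=23, D=22), p = 1.000000, fail to reject H0.


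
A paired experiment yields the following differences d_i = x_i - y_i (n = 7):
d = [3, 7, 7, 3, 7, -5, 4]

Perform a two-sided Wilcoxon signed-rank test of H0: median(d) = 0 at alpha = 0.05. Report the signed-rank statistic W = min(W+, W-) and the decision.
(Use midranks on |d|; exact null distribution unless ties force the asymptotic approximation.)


Step 1: Drop any zero differences (none here) and take |d_i|.
|d| = [3, 7, 7, 3, 7, 5, 4]
Step 2: Midrank |d_i| (ties get averaged ranks).
ranks: |3|->1.5, |7|->6, |7|->6, |3|->1.5, |7|->6, |5|->4, |4|->3
Step 3: Attach original signs; sum ranks with positive sign and with negative sign.
W+ = 1.5 + 6 + 6 + 1.5 + 6 + 3 = 24
W- = 4 = 4
(Check: W+ + W- = 28 should equal n(n+1)/2 = 28.)
Step 4: Test statistic W = min(W+, W-) = 4.
Step 5: Ties in |d|, so use the tie-corrected normal approximation.
        E[W] = n(n+1)/4 = 7*8/4 = 14.
        Tie groups: |d|=3 (t=2), |d|=7 (t=3); sum(t^3 - t) = 30.
        Var[W] = n(n+1)(2n+1)/24 - sum(t^3-t)/48 = 840/24 - 30/48 = 34.375.
        z = (W - E[W]) / sqrt(Var[W]) = (4 - 14) / 5.8630 = -1.7056.
        Two-sided p = 2*Phi(z) = 0.088082.
Step 6: alpha = 0.05. fail to reject H0.

W+ = 24, W- = 4, W = min = 4, p = 0.088082, fail to reject H0.


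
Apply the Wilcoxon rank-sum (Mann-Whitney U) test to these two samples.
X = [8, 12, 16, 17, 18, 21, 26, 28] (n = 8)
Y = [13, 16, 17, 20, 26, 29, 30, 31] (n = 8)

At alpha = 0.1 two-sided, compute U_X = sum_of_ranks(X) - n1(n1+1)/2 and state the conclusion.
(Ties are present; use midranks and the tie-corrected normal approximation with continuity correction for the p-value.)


Step 1: Combine and sort all 16 observations; assign midranks.
sorted (value, group): (8,X), (12,X), (13,Y), (16,X), (16,Y), (17,X), (17,Y), (18,X), (20,Y), (21,X), (26,X), (26,Y), (28,X), (29,Y), (30,Y), (31,Y)
ranks: 8->1, 12->2, 13->3, 16->4.5, 16->4.5, 17->6.5, 17->6.5, 18->8, 20->9, 21->10, 26->11.5, 26->11.5, 28->13, 29->14, 30->15, 31->16
Step 2: Rank sum for X: R1 = 1 + 2 + 4.5 + 6.5 + 8 + 10 + 11.5 + 13 = 56.5.
Step 3: U_X = R1 - n1(n1+1)/2 = 56.5 - 8*9/2 = 56.5 - 36 = 20.5.
       U_Y = n1*n2 - U_X = 64 - 20.5 = 43.5.
Step 4: Ties are present, so use the tie-corrected normal approximation (with continuity correction) for the p-value.
Step 5: p-value = 0.246951; compare to alpha = 0.1. fail to reject H0.

U_X = 20.5, p = 0.246951, fail to reject H0 at alpha = 0.1.


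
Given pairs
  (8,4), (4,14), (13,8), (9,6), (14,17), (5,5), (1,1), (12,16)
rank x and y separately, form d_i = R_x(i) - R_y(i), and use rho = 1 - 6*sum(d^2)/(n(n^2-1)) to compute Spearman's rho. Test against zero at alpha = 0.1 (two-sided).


Step 1: Rank x and y separately (midranks; no ties here).
rank(x): 8->4, 4->2, 13->7, 9->5, 14->8, 5->3, 1->1, 12->6
rank(y): 4->2, 14->6, 8->5, 6->4, 17->8, 5->3, 1->1, 16->7
Step 2: d_i = R_x(i) - R_y(i); compute d_i^2.
  (4-2)^2=4, (2-6)^2=16, (7-5)^2=4, (5-4)^2=1, (8-8)^2=0, (3-3)^2=0, (1-1)^2=0, (6-7)^2=1
sum(d^2) = 26.
Step 3: rho = 1 - 6*26 / (8*(8^2 - 1)) = 1 - 156/504 = 0.690476.
Step 4: Under H0, t = rho * sqrt((n-2)/(1-rho^2)) = 2.3382 ~ t(6).
Step 5: Two-sided p-value from the t-distribution with 6 df = 0.057990.
Step 6: alpha = 0.1. reject H0.

rho = 0.6905, p = 0.057990, reject H0 at alpha = 0.1.


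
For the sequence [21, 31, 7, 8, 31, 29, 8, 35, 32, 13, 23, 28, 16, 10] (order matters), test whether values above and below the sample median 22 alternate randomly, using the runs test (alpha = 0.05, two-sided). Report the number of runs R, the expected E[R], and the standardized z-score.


Step 1: Compute median = 22; label A = above, B = below.
Labels in order: BABBAABAABAABB  (n_A = 7, n_B = 7)
Step 2: Count runs R = 9.
Step 3: Under H0 (random ordering), E[R] = 2*n_A*n_B/(n_A+n_B) + 1 = 2*7*7/14 + 1 = 8.0000.
        Var[R] = 2*n_A*n_B*(2*n_A*n_B - n_A - n_B) / ((n_A+n_B)^2 * (n_A+n_B-1)) = 8232/2548 = 3.2308.
        SD[R] = 1.7974.
Step 4: Continuity-corrected z = (R - 0.5 - E[R]) / SD[R] = (9 - 0.5 - 8.0000) / 1.7974 = 0.2782.
Step 5: Two-sided p-value via normal approximation = 2*(1 - Phi(|z|)) = 0.780879.
Step 6: alpha = 0.05. fail to reject H0.

R = 9, z = 0.2782, p = 0.780879, fail to reject H0.


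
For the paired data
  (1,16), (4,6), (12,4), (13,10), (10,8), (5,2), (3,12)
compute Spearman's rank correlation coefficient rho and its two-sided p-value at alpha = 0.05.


Step 1: Rank x and y separately (midranks; no ties here).
rank(x): 1->1, 4->3, 12->6, 13->7, 10->5, 5->4, 3->2
rank(y): 16->7, 6->3, 4->2, 10->5, 8->4, 2->1, 12->6
Step 2: d_i = R_x(i) - R_y(i); compute d_i^2.
  (1-7)^2=36, (3-3)^2=0, (6-2)^2=16, (7-5)^2=4, (5-4)^2=1, (4-1)^2=9, (2-6)^2=16
sum(d^2) = 82.
Step 3: rho = 1 - 6*82 / (7*(7^2 - 1)) = 1 - 492/336 = -0.464286.
Step 4: Under H0, t = rho * sqrt((n-2)/(1-rho^2)) = -1.1722 ~ t(5).
Step 5: Two-sided p-value from the t-distribution with 5 df = 0.293934.
Step 6: alpha = 0.05. fail to reject H0.

rho = -0.4643, p = 0.293934, fail to reject H0 at alpha = 0.05.


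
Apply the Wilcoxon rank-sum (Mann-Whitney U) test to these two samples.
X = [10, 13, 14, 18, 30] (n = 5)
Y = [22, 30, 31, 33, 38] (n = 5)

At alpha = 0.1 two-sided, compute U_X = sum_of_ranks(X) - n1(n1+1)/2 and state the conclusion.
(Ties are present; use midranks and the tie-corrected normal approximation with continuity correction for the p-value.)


Step 1: Combine and sort all 10 observations; assign midranks.
sorted (value, group): (10,X), (13,X), (14,X), (18,X), (22,Y), (30,X), (30,Y), (31,Y), (33,Y), (38,Y)
ranks: 10->1, 13->2, 14->3, 18->4, 22->5, 30->6.5, 30->6.5, 31->8, 33->9, 38->10
Step 2: Rank sum for X: R1 = 1 + 2 + 3 + 4 + 6.5 = 16.5.
Step 3: U_X = R1 - n1(n1+1)/2 = 16.5 - 5*6/2 = 16.5 - 15 = 1.5.
       U_Y = n1*n2 - U_X = 25 - 1.5 = 23.5.
Step 4: Ties are present, so use the tie-corrected normal approximation (with continuity correction) for the p-value.
Step 5: p-value = 0.027803; compare to alpha = 0.1. reject H0.

U_X = 1.5, p = 0.027803, reject H0 at alpha = 0.1.


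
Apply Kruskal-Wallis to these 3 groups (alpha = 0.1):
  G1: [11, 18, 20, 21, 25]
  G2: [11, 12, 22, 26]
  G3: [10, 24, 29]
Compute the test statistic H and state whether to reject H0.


Step 1: Combine all N = 12 observations and assign midranks.
sorted (value, group, rank): (10,G3,1), (11,G1,2.5), (11,G2,2.5), (12,G2,4), (18,G1,5), (20,G1,6), (21,G1,7), (22,G2,8), (24,G3,9), (25,G1,10), (26,G2,11), (29,G3,12)
Step 2: Sum ranks within each group.
R_1 = 30.5 (n_1 = 5)
R_2 = 25.5 (n_2 = 4)
R_3 = 22 (n_3 = 3)
Step 3: H = 12/(N(N+1)) * sum(R_i^2/n_i) - 3(N+1)
     = 12/(12*13) * (30.5^2/5 + 25.5^2/4 + 22^2/3) - 3*13
     = 0.076923 * 509.946 - 39
     = 0.226603.
Step 4: Ties present; correction factor C = 1 - 6/(12^3 - 12) = 0.996503. Corrected H = 0.226603 / 0.996503 = 0.227398.
Step 5: Under H0, H ~ chi^2(2); p-value = 0.892527.
Step 6: alpha = 0.1. fail to reject H0.

H = 0.2274, df = 2, p = 0.892527, fail to reject H0.


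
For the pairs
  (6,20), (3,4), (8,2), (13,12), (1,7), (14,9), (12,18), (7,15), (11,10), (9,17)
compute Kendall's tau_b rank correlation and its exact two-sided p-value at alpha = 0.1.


Step 1: Enumerate the 45 unordered pairs (i,j) with i<j and classify each by sign(x_j-x_i) * sign(y_j-y_i).
  (1,2):dx=-3,dy=-16->C; (1,3):dx=+2,dy=-18->D; (1,4):dx=+7,dy=-8->D; (1,5):dx=-5,dy=-13->C
  (1,6):dx=+8,dy=-11->D; (1,7):dx=+6,dy=-2->D; (1,8):dx=+1,dy=-5->D; (1,9):dx=+5,dy=-10->D
  (1,10):dx=+3,dy=-3->D; (2,3):dx=+5,dy=-2->D; (2,4):dx=+10,dy=+8->C; (2,5):dx=-2,dy=+3->D
  (2,6):dx=+11,dy=+5->C; (2,7):dx=+9,dy=+14->C; (2,8):dx=+4,dy=+11->C; (2,9):dx=+8,dy=+6->C
  (2,10):dx=+6,dy=+13->C; (3,4):dx=+5,dy=+10->C; (3,5):dx=-7,dy=+5->D; (3,6):dx=+6,dy=+7->C
  (3,7):dx=+4,dy=+16->C; (3,8):dx=-1,dy=+13->D; (3,9):dx=+3,dy=+8->C; (3,10):dx=+1,dy=+15->C
  (4,5):dx=-12,dy=-5->C; (4,6):dx=+1,dy=-3->D; (4,7):dx=-1,dy=+6->D; (4,8):dx=-6,dy=+3->D
  (4,9):dx=-2,dy=-2->C; (4,10):dx=-4,dy=+5->D; (5,6):dx=+13,dy=+2->C; (5,7):dx=+11,dy=+11->C
  (5,8):dx=+6,dy=+8->C; (5,9):dx=+10,dy=+3->C; (5,10):dx=+8,dy=+10->C; (6,7):dx=-2,dy=+9->D
  (6,8):dx=-7,dy=+6->D; (6,9):dx=-3,dy=+1->D; (6,10):dx=-5,dy=+8->D; (7,8):dx=-5,dy=-3->C
  (7,9):dx=-1,dy=-8->C; (7,10):dx=-3,dy=-1->C; (8,9):dx=+4,dy=-5->D; (8,10):dx=+2,dy=+2->C
  (9,10):dx=-2,dy=+7->D
Step 2: C = 24, D = 21, total pairs = 45.
Step 3: tau = (C - D)/(n(n-1)/2) = (24 - 21)/45 = 0.066667.
Step 4: Exact two-sided p-value (enumerate n! = 3628800 permutations of y under H0): p = 0.861801.
Step 5: alpha = 0.1. fail to reject H0.

tau_b = 0.0667 (C=24, D=21), p = 0.861801, fail to reject H0.


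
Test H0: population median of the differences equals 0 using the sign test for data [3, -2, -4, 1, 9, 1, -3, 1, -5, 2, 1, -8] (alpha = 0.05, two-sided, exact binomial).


Step 1: Discard zero differences. Original n = 12; n_eff = number of nonzero differences = 12.
Nonzero differences (with sign): +3, -2, -4, +1, +9, +1, -3, +1, -5, +2, +1, -8
Step 2: Count signs: positive = 7, negative = 5.
Step 3: Under H0: P(positive) = 0.5, so the number of positives S ~ Bin(12, 0.5).
Step 4: Two-sided exact p-value = sum of Bin(12,0.5) probabilities at or below the observed probability = 0.774414.
Step 5: alpha = 0.05. fail to reject H0.

n_eff = 12, pos = 7, neg = 5, p = 0.774414, fail to reject H0.


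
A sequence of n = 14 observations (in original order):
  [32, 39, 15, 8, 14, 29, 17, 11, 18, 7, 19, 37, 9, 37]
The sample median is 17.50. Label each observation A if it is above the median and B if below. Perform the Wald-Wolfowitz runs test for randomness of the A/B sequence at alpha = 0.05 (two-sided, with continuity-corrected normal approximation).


Step 1: Compute median = 17.50; label A = above, B = below.
Labels in order: AABBBABBABAABA  (n_A = 7, n_B = 7)
Step 2: Count runs R = 9.
Step 3: Under H0 (random ordering), E[R] = 2*n_A*n_B/(n_A+n_B) + 1 = 2*7*7/14 + 1 = 8.0000.
        Var[R] = 2*n_A*n_B*(2*n_A*n_B - n_A - n_B) / ((n_A+n_B)^2 * (n_A+n_B-1)) = 8232/2548 = 3.2308.
        SD[R] = 1.7974.
Step 4: Continuity-corrected z = (R - 0.5 - E[R]) / SD[R] = (9 - 0.5 - 8.0000) / 1.7974 = 0.2782.
Step 5: Two-sided p-value via normal approximation = 2*(1 - Phi(|z|)) = 0.780879.
Step 6: alpha = 0.05. fail to reject H0.

R = 9, z = 0.2782, p = 0.780879, fail to reject H0.


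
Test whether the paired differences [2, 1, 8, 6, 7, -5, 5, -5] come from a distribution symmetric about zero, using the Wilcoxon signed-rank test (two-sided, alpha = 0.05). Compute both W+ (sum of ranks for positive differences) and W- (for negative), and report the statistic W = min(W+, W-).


Step 1: Drop any zero differences (none here) and take |d_i|.
|d| = [2, 1, 8, 6, 7, 5, 5, 5]
Step 2: Midrank |d_i| (ties get averaged ranks).
ranks: |2|->2, |1|->1, |8|->8, |6|->6, |7|->7, |5|->4, |5|->4, |5|->4
Step 3: Attach original signs; sum ranks with positive sign and with negative sign.
W+ = 2 + 1 + 8 + 6 + 7 + 4 = 28
W- = 4 + 4 = 8
(Check: W+ + W- = 36 should equal n(n+1)/2 = 36.)
Step 4: Test statistic W = min(W+, W-) = 8.
Step 5: Ties in |d|, so use the tie-corrected normal approximation.
        E[W] = n(n+1)/4 = 8*9/4 = 18.
        Tie groups: |d|=5 (t=3); sum(t^3 - t) = 24.
        Var[W] = n(n+1)(2n+1)/24 - sum(t^3-t)/48 = 1224/24 - 24/48 = 50.5.
        z = (W - E[W]) / sqrt(Var[W]) = (8 - 18) / 7.1063 = -1.4072.
        Two-sided p = 2*Phi(z) = 0.159370.
Step 6: alpha = 0.05. fail to reject H0.

W+ = 28, W- = 8, W = min = 8, p = 0.159370, fail to reject H0.


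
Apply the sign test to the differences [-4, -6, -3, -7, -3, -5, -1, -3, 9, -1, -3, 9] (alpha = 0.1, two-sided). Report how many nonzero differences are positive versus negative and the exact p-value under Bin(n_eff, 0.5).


Step 1: Discard zero differences. Original n = 12; n_eff = number of nonzero differences = 12.
Nonzero differences (with sign): -4, -6, -3, -7, -3, -5, -1, -3, +9, -1, -3, +9
Step 2: Count signs: positive = 2, negative = 10.
Step 3: Under H0: P(positive) = 0.5, so the number of positives S ~ Bin(12, 0.5).
Step 4: Two-sided exact p-value = sum of Bin(12,0.5) probabilities at or below the observed probability = 0.038574.
Step 5: alpha = 0.1. reject H0.

n_eff = 12, pos = 2, neg = 10, p = 0.038574, reject H0.


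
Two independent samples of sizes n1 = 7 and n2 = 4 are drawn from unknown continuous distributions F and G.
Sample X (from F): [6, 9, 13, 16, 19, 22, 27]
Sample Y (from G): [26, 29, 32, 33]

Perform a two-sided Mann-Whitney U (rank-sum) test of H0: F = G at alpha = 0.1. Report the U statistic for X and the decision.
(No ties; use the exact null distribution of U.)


Step 1: Combine and sort all 11 observations; assign midranks.
sorted (value, group): (6,X), (9,X), (13,X), (16,X), (19,X), (22,X), (26,Y), (27,X), (29,Y), (32,Y), (33,Y)
ranks: 6->1, 9->2, 13->3, 16->4, 19->5, 22->6, 26->7, 27->8, 29->9, 32->10, 33->11
Step 2: Rank sum for X: R1 = 1 + 2 + 3 + 4 + 5 + 6 + 8 = 29.
Step 3: U_X = R1 - n1(n1+1)/2 = 29 - 7*8/2 = 29 - 28 = 1.
       U_Y = n1*n2 - U_X = 28 - 1 = 27.
Step 4: No ties, so the exact null distribution of U (based on enumerating the C(11,7) = 330 equally likely rank assignments) gives the two-sided p-value.
Step 5: p-value = 0.012121; compare to alpha = 0.1. reject H0.

U_X = 1, p = 0.012121, reject H0 at alpha = 0.1.


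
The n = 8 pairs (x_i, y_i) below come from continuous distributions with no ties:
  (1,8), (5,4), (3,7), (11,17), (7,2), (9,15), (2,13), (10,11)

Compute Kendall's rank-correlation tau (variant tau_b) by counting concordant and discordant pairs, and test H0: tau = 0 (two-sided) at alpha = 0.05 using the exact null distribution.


Step 1: Enumerate the 28 unordered pairs (i,j) with i<j and classify each by sign(x_j-x_i) * sign(y_j-y_i).
  (1,2):dx=+4,dy=-4->D; (1,3):dx=+2,dy=-1->D; (1,4):dx=+10,dy=+9->C; (1,5):dx=+6,dy=-6->D
  (1,6):dx=+8,dy=+7->C; (1,7):dx=+1,dy=+5->C; (1,8):dx=+9,dy=+3->C; (2,3):dx=-2,dy=+3->D
  (2,4):dx=+6,dy=+13->C; (2,5):dx=+2,dy=-2->D; (2,6):dx=+4,dy=+11->C; (2,7):dx=-3,dy=+9->D
  (2,8):dx=+5,dy=+7->C; (3,4):dx=+8,dy=+10->C; (3,5):dx=+4,dy=-5->D; (3,6):dx=+6,dy=+8->C
  (3,7):dx=-1,dy=+6->D; (3,8):dx=+7,dy=+4->C; (4,5):dx=-4,dy=-15->C; (4,6):dx=-2,dy=-2->C
  (4,7):dx=-9,dy=-4->C; (4,8):dx=-1,dy=-6->C; (5,6):dx=+2,dy=+13->C; (5,7):dx=-5,dy=+11->D
  (5,8):dx=+3,dy=+9->C; (6,7):dx=-7,dy=-2->C; (6,8):dx=+1,dy=-4->D; (7,8):dx=+8,dy=-2->D
Step 2: C = 17, D = 11, total pairs = 28.
Step 3: tau = (C - D)/(n(n-1)/2) = (17 - 11)/28 = 0.214286.
Step 4: Exact two-sided p-value (enumerate n! = 40320 permutations of y under H0): p = 0.548413.
Step 5: alpha = 0.05. fail to reject H0.

tau_b = 0.2143 (C=17, D=11), p = 0.548413, fail to reject H0.


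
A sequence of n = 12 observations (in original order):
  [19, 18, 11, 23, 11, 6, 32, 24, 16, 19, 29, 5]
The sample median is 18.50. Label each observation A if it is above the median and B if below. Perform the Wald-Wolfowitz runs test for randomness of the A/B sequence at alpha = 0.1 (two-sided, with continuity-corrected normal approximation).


Step 1: Compute median = 18.50; label A = above, B = below.
Labels in order: ABBABBAABAAB  (n_A = 6, n_B = 6)
Step 2: Count runs R = 8.
Step 3: Under H0 (random ordering), E[R] = 2*n_A*n_B/(n_A+n_B) + 1 = 2*6*6/12 + 1 = 7.0000.
        Var[R] = 2*n_A*n_B*(2*n_A*n_B - n_A - n_B) / ((n_A+n_B)^2 * (n_A+n_B-1)) = 4320/1584 = 2.7273.
        SD[R] = 1.6514.
Step 4: Continuity-corrected z = (R - 0.5 - E[R]) / SD[R] = (8 - 0.5 - 7.0000) / 1.6514 = 0.3028.
Step 5: Two-sided p-value via normal approximation = 2*(1 - Phi(|z|)) = 0.762069.
Step 6: alpha = 0.1. fail to reject H0.

R = 8, z = 0.3028, p = 0.762069, fail to reject H0.


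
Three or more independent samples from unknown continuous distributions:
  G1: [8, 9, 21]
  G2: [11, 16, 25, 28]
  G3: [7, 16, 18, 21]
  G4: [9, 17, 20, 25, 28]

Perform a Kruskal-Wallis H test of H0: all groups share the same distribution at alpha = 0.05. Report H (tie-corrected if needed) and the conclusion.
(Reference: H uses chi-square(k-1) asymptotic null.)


Step 1: Combine all N = 16 observations and assign midranks.
sorted (value, group, rank): (7,G3,1), (8,G1,2), (9,G1,3.5), (9,G4,3.5), (11,G2,5), (16,G2,6.5), (16,G3,6.5), (17,G4,8), (18,G3,9), (20,G4,10), (21,G1,11.5), (21,G3,11.5), (25,G2,13.5), (25,G4,13.5), (28,G2,15.5), (28,G4,15.5)
Step 2: Sum ranks within each group.
R_1 = 17 (n_1 = 3)
R_2 = 40.5 (n_2 = 4)
R_3 = 28 (n_3 = 4)
R_4 = 50.5 (n_4 = 5)
Step 3: H = 12/(N(N+1)) * sum(R_i^2/n_i) - 3(N+1)
     = 12/(16*17) * (17^2/3 + 40.5^2/4 + 28^2/4 + 50.5^2/5) - 3*17
     = 0.044118 * 1212.45 - 51
     = 2.490257.
Step 4: Ties present; correction factor C = 1 - 30/(16^3 - 16) = 0.992647. Corrected H = 2.490257 / 0.992647 = 2.508704.
Step 5: Under H0, H ~ chi^2(3); p-value = 0.473720.
Step 6: alpha = 0.05. fail to reject H0.

H = 2.5087, df = 3, p = 0.473720, fail to reject H0.


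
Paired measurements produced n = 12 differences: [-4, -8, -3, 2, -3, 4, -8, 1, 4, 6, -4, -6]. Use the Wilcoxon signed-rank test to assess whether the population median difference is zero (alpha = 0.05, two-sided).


Step 1: Drop any zero differences (none here) and take |d_i|.
|d| = [4, 8, 3, 2, 3, 4, 8, 1, 4, 6, 4, 6]
Step 2: Midrank |d_i| (ties get averaged ranks).
ranks: |4|->6.5, |8|->11.5, |3|->3.5, |2|->2, |3|->3.5, |4|->6.5, |8|->11.5, |1|->1, |4|->6.5, |6|->9.5, |4|->6.5, |6|->9.5
Step 3: Attach original signs; sum ranks with positive sign and with negative sign.
W+ = 2 + 6.5 + 1 + 6.5 + 9.5 = 25.5
W- = 6.5 + 11.5 + 3.5 + 3.5 + 11.5 + 6.5 + 9.5 = 52.5
(Check: W+ + W- = 78 should equal n(n+1)/2 = 78.)
Step 4: Test statistic W = min(W+, W-) = 25.5.
Step 5: Ties in |d|, so use the tie-corrected normal approximation.
        E[W] = n(n+1)/4 = 12*13/4 = 39.
        Tie groups: |d|=3 (t=2), |d|=4 (t=4), |d|=6 (t=2), |d|=8 (t=2); sum(t^3 - t) = 78.
        Var[W] = n(n+1)(2n+1)/24 - sum(t^3-t)/48 = 3900/24 - 78/48 = 160.875.
        z = (W - E[W]) / sqrt(Var[W]) = (25.5 - 39) / 12.6837 = -1.0644.
        Two-sided p = 2*Phi(z) = 0.287165.
Step 6: alpha = 0.05. fail to reject H0.

W+ = 25.5, W- = 52.5, W = min = 25.5, p = 0.287165, fail to reject H0.


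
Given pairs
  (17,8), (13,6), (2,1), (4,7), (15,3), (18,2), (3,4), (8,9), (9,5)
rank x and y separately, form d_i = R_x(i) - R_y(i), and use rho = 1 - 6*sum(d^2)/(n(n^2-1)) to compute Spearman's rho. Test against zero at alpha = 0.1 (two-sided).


Step 1: Rank x and y separately (midranks; no ties here).
rank(x): 17->8, 13->6, 2->1, 4->3, 15->7, 18->9, 3->2, 8->4, 9->5
rank(y): 8->8, 6->6, 1->1, 7->7, 3->3, 2->2, 4->4, 9->9, 5->5
Step 2: d_i = R_x(i) - R_y(i); compute d_i^2.
  (8-8)^2=0, (6-6)^2=0, (1-1)^2=0, (3-7)^2=16, (7-3)^2=16, (9-2)^2=49, (2-4)^2=4, (4-9)^2=25, (5-5)^2=0
sum(d^2) = 110.
Step 3: rho = 1 - 6*110 / (9*(9^2 - 1)) = 1 - 660/720 = 0.083333.
Step 4: Under H0, t = rho * sqrt((n-2)/(1-rho^2)) = 0.2212 ~ t(7).
Step 5: Two-sided p-value from the t-distribution with 7 df = 0.831214.
Step 6: alpha = 0.1. fail to reject H0.

rho = 0.0833, p = 0.831214, fail to reject H0 at alpha = 0.1.


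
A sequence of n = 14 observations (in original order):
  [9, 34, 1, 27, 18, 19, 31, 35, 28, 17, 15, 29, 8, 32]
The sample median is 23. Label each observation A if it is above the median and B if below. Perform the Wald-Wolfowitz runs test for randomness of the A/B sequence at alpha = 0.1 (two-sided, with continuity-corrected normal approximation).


Step 1: Compute median = 23; label A = above, B = below.
Labels in order: BABABBAAABBABA  (n_A = 7, n_B = 7)
Step 2: Count runs R = 10.
Step 3: Under H0 (random ordering), E[R] = 2*n_A*n_B/(n_A+n_B) + 1 = 2*7*7/14 + 1 = 8.0000.
        Var[R] = 2*n_A*n_B*(2*n_A*n_B - n_A - n_B) / ((n_A+n_B)^2 * (n_A+n_B-1)) = 8232/2548 = 3.2308.
        SD[R] = 1.7974.
Step 4: Continuity-corrected z = (R - 0.5 - E[R]) / SD[R] = (10 - 0.5 - 8.0000) / 1.7974 = 0.8345.
Step 5: Two-sided p-value via normal approximation = 2*(1 - Phi(|z|)) = 0.403986.
Step 6: alpha = 0.1. fail to reject H0.

R = 10, z = 0.8345, p = 0.403986, fail to reject H0.


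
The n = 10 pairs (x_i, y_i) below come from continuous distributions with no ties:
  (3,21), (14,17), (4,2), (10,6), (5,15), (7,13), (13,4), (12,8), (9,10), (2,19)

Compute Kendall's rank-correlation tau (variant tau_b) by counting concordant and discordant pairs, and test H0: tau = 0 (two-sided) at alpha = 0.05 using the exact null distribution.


Step 1: Enumerate the 45 unordered pairs (i,j) with i<j and classify each by sign(x_j-x_i) * sign(y_j-y_i).
  (1,2):dx=+11,dy=-4->D; (1,3):dx=+1,dy=-19->D; (1,4):dx=+7,dy=-15->D; (1,5):dx=+2,dy=-6->D
  (1,6):dx=+4,dy=-8->D; (1,7):dx=+10,dy=-17->D; (1,8):dx=+9,dy=-13->D; (1,9):dx=+6,dy=-11->D
  (1,10):dx=-1,dy=-2->C; (2,3):dx=-10,dy=-15->C; (2,4):dx=-4,dy=-11->C; (2,5):dx=-9,dy=-2->C
  (2,6):dx=-7,dy=-4->C; (2,7):dx=-1,dy=-13->C; (2,8):dx=-2,dy=-9->C; (2,9):dx=-5,dy=-7->C
  (2,10):dx=-12,dy=+2->D; (3,4):dx=+6,dy=+4->C; (3,5):dx=+1,dy=+13->C; (3,6):dx=+3,dy=+11->C
  (3,7):dx=+9,dy=+2->C; (3,8):dx=+8,dy=+6->C; (3,9):dx=+5,dy=+8->C; (3,10):dx=-2,dy=+17->D
  (4,5):dx=-5,dy=+9->D; (4,6):dx=-3,dy=+7->D; (4,7):dx=+3,dy=-2->D; (4,8):dx=+2,dy=+2->C
  (4,9):dx=-1,dy=+4->D; (4,10):dx=-8,dy=+13->D; (5,6):dx=+2,dy=-2->D; (5,7):dx=+8,dy=-11->D
  (5,8):dx=+7,dy=-7->D; (5,9):dx=+4,dy=-5->D; (5,10):dx=-3,dy=+4->D; (6,7):dx=+6,dy=-9->D
  (6,8):dx=+5,dy=-5->D; (6,9):dx=+2,dy=-3->D; (6,10):dx=-5,dy=+6->D; (7,8):dx=-1,dy=+4->D
  (7,9):dx=-4,dy=+6->D; (7,10):dx=-11,dy=+15->D; (8,9):dx=-3,dy=+2->D; (8,10):dx=-10,dy=+11->D
  (9,10):dx=-7,dy=+9->D
Step 2: C = 15, D = 30, total pairs = 45.
Step 3: tau = (C - D)/(n(n-1)/2) = (15 - 30)/45 = -0.333333.
Step 4: Exact two-sided p-value (enumerate n! = 3628800 permutations of y under H0): p = 0.216373.
Step 5: alpha = 0.05. fail to reject H0.

tau_b = -0.3333 (C=15, D=30), p = 0.216373, fail to reject H0.


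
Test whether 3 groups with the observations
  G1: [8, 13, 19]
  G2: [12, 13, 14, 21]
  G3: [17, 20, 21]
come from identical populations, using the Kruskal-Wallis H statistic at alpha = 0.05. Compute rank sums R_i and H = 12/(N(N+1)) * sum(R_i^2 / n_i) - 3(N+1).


Step 1: Combine all N = 10 observations and assign midranks.
sorted (value, group, rank): (8,G1,1), (12,G2,2), (13,G1,3.5), (13,G2,3.5), (14,G2,5), (17,G3,6), (19,G1,7), (20,G3,8), (21,G2,9.5), (21,G3,9.5)
Step 2: Sum ranks within each group.
R_1 = 11.5 (n_1 = 3)
R_2 = 20 (n_2 = 4)
R_3 = 23.5 (n_3 = 3)
Step 3: H = 12/(N(N+1)) * sum(R_i^2/n_i) - 3(N+1)
     = 12/(10*11) * (11.5^2/3 + 20^2/4 + 23.5^2/3) - 3*11
     = 0.109091 * 328.167 - 33
     = 2.800000.
Step 4: Ties present; correction factor C = 1 - 12/(10^3 - 10) = 0.987879. Corrected H = 2.800000 / 0.987879 = 2.834356.
Step 5: Under H0, H ~ chi^2(2); p-value = 0.242397.
Step 6: alpha = 0.05. fail to reject H0.

H = 2.8344, df = 2, p = 0.242397, fail to reject H0.


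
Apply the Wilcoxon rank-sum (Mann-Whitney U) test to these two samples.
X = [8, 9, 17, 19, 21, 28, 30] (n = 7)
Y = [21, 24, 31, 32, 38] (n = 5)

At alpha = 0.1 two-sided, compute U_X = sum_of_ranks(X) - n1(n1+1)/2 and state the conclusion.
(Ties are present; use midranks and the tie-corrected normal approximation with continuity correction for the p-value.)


Step 1: Combine and sort all 12 observations; assign midranks.
sorted (value, group): (8,X), (9,X), (17,X), (19,X), (21,X), (21,Y), (24,Y), (28,X), (30,X), (31,Y), (32,Y), (38,Y)
ranks: 8->1, 9->2, 17->3, 19->4, 21->5.5, 21->5.5, 24->7, 28->8, 30->9, 31->10, 32->11, 38->12
Step 2: Rank sum for X: R1 = 1 + 2 + 3 + 4 + 5.5 + 8 + 9 = 32.5.
Step 3: U_X = R1 - n1(n1+1)/2 = 32.5 - 7*8/2 = 32.5 - 28 = 4.5.
       U_Y = n1*n2 - U_X = 35 - 4.5 = 30.5.
Step 4: Ties are present, so use the tie-corrected normal approximation (with continuity correction) for the p-value.
Step 5: p-value = 0.041997; compare to alpha = 0.1. reject H0.

U_X = 4.5, p = 0.041997, reject H0 at alpha = 0.1.


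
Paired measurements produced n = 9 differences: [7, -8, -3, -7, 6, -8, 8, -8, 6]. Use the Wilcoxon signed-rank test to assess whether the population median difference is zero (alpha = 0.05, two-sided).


Step 1: Drop any zero differences (none here) and take |d_i|.
|d| = [7, 8, 3, 7, 6, 8, 8, 8, 6]
Step 2: Midrank |d_i| (ties get averaged ranks).
ranks: |7|->4.5, |8|->7.5, |3|->1, |7|->4.5, |6|->2.5, |8|->7.5, |8|->7.5, |8|->7.5, |6|->2.5
Step 3: Attach original signs; sum ranks with positive sign and with negative sign.
W+ = 4.5 + 2.5 + 7.5 + 2.5 = 17
W- = 7.5 + 1 + 4.5 + 7.5 + 7.5 = 28
(Check: W+ + W- = 45 should equal n(n+1)/2 = 45.)
Step 4: Test statistic W = min(W+, W-) = 17.
Step 5: Ties in |d|, so use the tie-corrected normal approximation.
        E[W] = n(n+1)/4 = 9*10/4 = 22.5.
        Tie groups: |d|=6 (t=2), |d|=7 (t=2), |d|=8 (t=4); sum(t^3 - t) = 72.
        Var[W] = n(n+1)(2n+1)/24 - sum(t^3-t)/48 = 1710/24 - 72/48 = 69.75.
        z = (W - E[W]) / sqrt(Var[W]) = (17 - 22.5) / 8.3516 = -0.6586.
        Two-sided p = 2*Phi(z) = 0.510183.
Step 6: alpha = 0.05. fail to reject H0.

W+ = 17, W- = 28, W = min = 17, p = 0.510183, fail to reject H0.


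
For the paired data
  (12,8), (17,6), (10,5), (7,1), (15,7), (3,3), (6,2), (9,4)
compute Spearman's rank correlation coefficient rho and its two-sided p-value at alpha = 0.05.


Step 1: Rank x and y separately (midranks; no ties here).
rank(x): 12->6, 17->8, 10->5, 7->3, 15->7, 3->1, 6->2, 9->4
rank(y): 8->8, 6->6, 5->5, 1->1, 7->7, 3->3, 2->2, 4->4
Step 2: d_i = R_x(i) - R_y(i); compute d_i^2.
  (6-8)^2=4, (8-6)^2=4, (5-5)^2=0, (3-1)^2=4, (7-7)^2=0, (1-3)^2=4, (2-2)^2=0, (4-4)^2=0
sum(d^2) = 16.
Step 3: rho = 1 - 6*16 / (8*(8^2 - 1)) = 1 - 96/504 = 0.809524.
Step 4: Under H0, t = rho * sqrt((n-2)/(1-rho^2)) = 3.3776 ~ t(6).
Step 5: Two-sided p-value from the t-distribution with 6 df = 0.014903.
Step 6: alpha = 0.05. reject H0.

rho = 0.8095, p = 0.014903, reject H0 at alpha = 0.05.


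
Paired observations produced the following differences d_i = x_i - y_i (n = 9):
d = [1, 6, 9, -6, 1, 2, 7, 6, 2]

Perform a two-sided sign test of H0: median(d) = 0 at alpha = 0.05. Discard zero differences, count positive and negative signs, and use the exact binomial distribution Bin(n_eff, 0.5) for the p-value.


Step 1: Discard zero differences. Original n = 9; n_eff = number of nonzero differences = 9.
Nonzero differences (with sign): +1, +6, +9, -6, +1, +2, +7, +6, +2
Step 2: Count signs: positive = 8, negative = 1.
Step 3: Under H0: P(positive) = 0.5, so the number of positives S ~ Bin(9, 0.5).
Step 4: Two-sided exact p-value = sum of Bin(9,0.5) probabilities at or below the observed probability = 0.039062.
Step 5: alpha = 0.05. reject H0.

n_eff = 9, pos = 8, neg = 1, p = 0.039062, reject H0.


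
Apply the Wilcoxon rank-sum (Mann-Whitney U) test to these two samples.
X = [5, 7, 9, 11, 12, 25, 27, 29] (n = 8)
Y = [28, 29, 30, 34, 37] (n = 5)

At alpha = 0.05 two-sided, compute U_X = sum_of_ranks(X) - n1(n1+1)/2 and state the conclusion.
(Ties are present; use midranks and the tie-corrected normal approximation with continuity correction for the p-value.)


Step 1: Combine and sort all 13 observations; assign midranks.
sorted (value, group): (5,X), (7,X), (9,X), (11,X), (12,X), (25,X), (27,X), (28,Y), (29,X), (29,Y), (30,Y), (34,Y), (37,Y)
ranks: 5->1, 7->2, 9->3, 11->4, 12->5, 25->6, 27->7, 28->8, 29->9.5, 29->9.5, 30->11, 34->12, 37->13
Step 2: Rank sum for X: R1 = 1 + 2 + 3 + 4 + 5 + 6 + 7 + 9.5 = 37.5.
Step 3: U_X = R1 - n1(n1+1)/2 = 37.5 - 8*9/2 = 37.5 - 36 = 1.5.
       U_Y = n1*n2 - U_X = 40 - 1.5 = 38.5.
Step 4: Ties are present, so use the tie-corrected normal approximation (with continuity correction) for the p-value.
Step 5: p-value = 0.008326; compare to alpha = 0.05. reject H0.

U_X = 1.5, p = 0.008326, reject H0 at alpha = 0.05.


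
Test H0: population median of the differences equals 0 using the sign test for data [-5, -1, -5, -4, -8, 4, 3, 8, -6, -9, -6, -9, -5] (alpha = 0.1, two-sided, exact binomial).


Step 1: Discard zero differences. Original n = 13; n_eff = number of nonzero differences = 13.
Nonzero differences (with sign): -5, -1, -5, -4, -8, +4, +3, +8, -6, -9, -6, -9, -5
Step 2: Count signs: positive = 3, negative = 10.
Step 3: Under H0: P(positive) = 0.5, so the number of positives S ~ Bin(13, 0.5).
Step 4: Two-sided exact p-value = sum of Bin(13,0.5) probabilities at or below the observed probability = 0.092285.
Step 5: alpha = 0.1. reject H0.

n_eff = 13, pos = 3, neg = 10, p = 0.092285, reject H0.


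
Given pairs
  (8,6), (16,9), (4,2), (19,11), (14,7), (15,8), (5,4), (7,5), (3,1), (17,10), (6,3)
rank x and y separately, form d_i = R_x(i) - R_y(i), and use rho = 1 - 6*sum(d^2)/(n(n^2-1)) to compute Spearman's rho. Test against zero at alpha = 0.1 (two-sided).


Step 1: Rank x and y separately (midranks; no ties here).
rank(x): 8->6, 16->9, 4->2, 19->11, 14->7, 15->8, 5->3, 7->5, 3->1, 17->10, 6->4
rank(y): 6->6, 9->9, 2->2, 11->11, 7->7, 8->8, 4->4, 5->5, 1->1, 10->10, 3->3
Step 2: d_i = R_x(i) - R_y(i); compute d_i^2.
  (6-6)^2=0, (9-9)^2=0, (2-2)^2=0, (11-11)^2=0, (7-7)^2=0, (8-8)^2=0, (3-4)^2=1, (5-5)^2=0, (1-1)^2=0, (10-10)^2=0, (4-3)^2=1
sum(d^2) = 2.
Step 3: rho = 1 - 6*2 / (11*(11^2 - 1)) = 1 - 12/1320 = 0.990909.
Step 4: Under H0, t = rho * sqrt((n-2)/(1-rho^2)) = 22.0966 ~ t(9).
Step 5: Two-sided p-value from the t-distribution with 9 df = 0.000000.
Step 6: alpha = 0.1. reject H0.

rho = 0.9909, p = 0.000000, reject H0 at alpha = 0.1.


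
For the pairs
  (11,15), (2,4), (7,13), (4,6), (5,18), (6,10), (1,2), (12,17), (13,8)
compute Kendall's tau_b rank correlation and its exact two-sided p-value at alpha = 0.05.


Step 1: Enumerate the 36 unordered pairs (i,j) with i<j and classify each by sign(x_j-x_i) * sign(y_j-y_i).
  (1,2):dx=-9,dy=-11->C; (1,3):dx=-4,dy=-2->C; (1,4):dx=-7,dy=-9->C; (1,5):dx=-6,dy=+3->D
  (1,6):dx=-5,dy=-5->C; (1,7):dx=-10,dy=-13->C; (1,8):dx=+1,dy=+2->C; (1,9):dx=+2,dy=-7->D
  (2,3):dx=+5,dy=+9->C; (2,4):dx=+2,dy=+2->C; (2,5):dx=+3,dy=+14->C; (2,6):dx=+4,dy=+6->C
  (2,7):dx=-1,dy=-2->C; (2,8):dx=+10,dy=+13->C; (2,9):dx=+11,dy=+4->C; (3,4):dx=-3,dy=-7->C
  (3,5):dx=-2,dy=+5->D; (3,6):dx=-1,dy=-3->C; (3,7):dx=-6,dy=-11->C; (3,8):dx=+5,dy=+4->C
  (3,9):dx=+6,dy=-5->D; (4,5):dx=+1,dy=+12->C; (4,6):dx=+2,dy=+4->C; (4,7):dx=-3,dy=-4->C
  (4,8):dx=+8,dy=+11->C; (4,9):dx=+9,dy=+2->C; (5,6):dx=+1,dy=-8->D; (5,7):dx=-4,dy=-16->C
  (5,8):dx=+7,dy=-1->D; (5,9):dx=+8,dy=-10->D; (6,7):dx=-5,dy=-8->C; (6,8):dx=+6,dy=+7->C
  (6,9):dx=+7,dy=-2->D; (7,8):dx=+11,dy=+15->C; (7,9):dx=+12,dy=+6->C; (8,9):dx=+1,dy=-9->D
Step 2: C = 27, D = 9, total pairs = 36.
Step 3: tau = (C - D)/(n(n-1)/2) = (27 - 9)/36 = 0.500000.
Step 4: Exact two-sided p-value (enumerate n! = 362880 permutations of y under H0): p = 0.075176.
Step 5: alpha = 0.05. fail to reject H0.

tau_b = 0.5000 (C=27, D=9), p = 0.075176, fail to reject H0.
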